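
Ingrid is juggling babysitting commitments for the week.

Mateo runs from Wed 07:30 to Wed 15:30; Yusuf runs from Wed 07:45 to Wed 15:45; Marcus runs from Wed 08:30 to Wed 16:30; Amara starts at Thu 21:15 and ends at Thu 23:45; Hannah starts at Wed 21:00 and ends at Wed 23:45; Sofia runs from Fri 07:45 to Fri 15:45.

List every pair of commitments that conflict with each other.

Marcus & Mateo, Marcus & Yusuf, Mateo & Yusuf

Two intervals overlap when each starts before the other ends.
Sorted by start: Mateo, Yusuf, Marcus, Hannah, Amara, Sofia.
Yusuf starts before Mateo ends → Mateo and Yusuf overlap.
Marcus starts before Mateo ends → Mateo and Marcus overlap.
Hannah starts after Mateo ends, so Mateo has no further overlaps.
Marcus starts before Yusuf ends → Yusuf and Marcus overlap.
Hannah starts after Yusuf ends, so Yusuf has no further overlaps.
Hannah starts after Marcus ends, so Marcus has no further overlaps.
Amara starts after Hannah ends, so Hannah has no further overlaps.
Sofia starts after Amara ends.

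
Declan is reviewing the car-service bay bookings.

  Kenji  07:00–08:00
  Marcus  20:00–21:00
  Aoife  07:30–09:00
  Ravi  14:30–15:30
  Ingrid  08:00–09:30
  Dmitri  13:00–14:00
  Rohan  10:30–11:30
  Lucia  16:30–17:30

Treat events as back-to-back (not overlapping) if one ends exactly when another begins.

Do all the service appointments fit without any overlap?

No

Sorted by start: Kenji, Aoife, Ingrid, Rohan, Dmitri, Ravi, Lucia, Marcus.
Aoife starts before Kenji ends → Kenji and Aoife overlap.
That's a conflict, so the schedule is not conflict-free.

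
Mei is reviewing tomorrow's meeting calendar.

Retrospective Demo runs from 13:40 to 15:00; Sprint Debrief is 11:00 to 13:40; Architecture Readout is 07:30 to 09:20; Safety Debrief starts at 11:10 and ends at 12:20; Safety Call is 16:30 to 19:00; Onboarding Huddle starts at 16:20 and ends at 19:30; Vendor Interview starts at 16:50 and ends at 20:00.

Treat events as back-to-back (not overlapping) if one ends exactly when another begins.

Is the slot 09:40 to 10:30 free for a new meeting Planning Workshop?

Yes — the slot is free

Architecture Readout: ends 09:20 at or before Planning Workshop starts 09:40 → clear.
Sprint Debrief: starts 11:00 at or after Planning Workshop ends 10:30 → clear.
Safety Debrief: starts 11:10 at or after Planning Workshop ends 10:30 → clear.
Retrospective Demo: starts 13:40 at or after Planning Workshop ends 10:30 → clear.
Onboarding Huddle: starts 16:20 at or after Planning Workshop ends 10:30 → clear.
Safety Call: starts 16:30 at or after Planning Workshop ends 10:30 → clear.
Vendor Interview: starts 16:50 at or after Planning Workshop ends 10:30 → clear.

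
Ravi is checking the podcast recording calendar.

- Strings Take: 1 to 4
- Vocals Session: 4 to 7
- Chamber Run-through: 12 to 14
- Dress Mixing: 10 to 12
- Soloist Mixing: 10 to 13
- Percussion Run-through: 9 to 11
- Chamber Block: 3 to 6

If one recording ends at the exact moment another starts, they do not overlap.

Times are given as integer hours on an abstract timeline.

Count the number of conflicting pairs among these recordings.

6

Sorted by start: Strings Take, Chamber Block, Vocals Session, Percussion Run-through, Soloist Mixing, Dress Mixing, Chamber Run-through.
Chamber Block starts before Strings Take ends → Strings Take and Chamber Block overlap.
Vocals Session starts exactly when Strings Take ends (back-to-back, no overlap) — done with Strings Take.
Vocals Session starts before Chamber Block ends → Chamber Block and Vocals Session overlap.
Percussion Run-through starts after Chamber Block ends — done with Chamber Block.
Percussion Run-through starts after Vocals Session ends — done with Vocals Session.
Soloist Mixing starts before Percussion Run-through ends → Percussion Run-through and Soloist Mixing overlap.
Dress Mixing starts before Percussion Run-through ends → Percussion Run-through and Dress Mixing overlap.
Chamber Run-through starts after Percussion Run-through ends.
Dress Mixing starts before Soloist Mixing ends → Soloist Mixing and Dress Mixing overlap.
Chamber Run-through starts before Soloist Mixing ends → Soloist Mixing and Chamber Run-through overlap.
Chamber Run-through starts exactly when Dress Mixing ends (back-to-back, no overlap).
Overlapping pairs: Chamber Block & Strings Take, Chamber Block & Vocals Session, Chamber Run-through & Soloist Mixing, Dress Mixing & Percussion Run-through, Dress Mixing & Soloist Mixing, Percussion Run-through & Soloist Mixing — 6 in total.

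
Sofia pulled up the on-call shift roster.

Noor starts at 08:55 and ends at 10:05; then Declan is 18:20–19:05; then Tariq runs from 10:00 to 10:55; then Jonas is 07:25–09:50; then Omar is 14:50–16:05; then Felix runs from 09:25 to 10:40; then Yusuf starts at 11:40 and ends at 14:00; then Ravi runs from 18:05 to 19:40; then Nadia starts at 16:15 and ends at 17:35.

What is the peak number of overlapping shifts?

3

Walk through starts and ends in time order (an end at T is processed before a start at T):
07:25 start Jonas → 1
08:55 start Noor → 2
09:25 start Felix → 3
09:50 end Jonas → 2
10:00 start Tariq → 3
10:05 end Noor → 2
10:40 end Felix → 1
10:55 end Tariq → 0
11:40 start Yusuf → 1
14:00 end Yusuf → 0
14:50 start Omar → 1
16:05 end Omar → 0
16:15 start Nadia → 1
17:35 end Nadia → 0
18:05 start Ravi → 1
18:20 start Declan → 2
19:05 end Declan → 1
19:40 end Ravi → 0
Peak is 3, at 09:25 (Felix, Jonas, Noor).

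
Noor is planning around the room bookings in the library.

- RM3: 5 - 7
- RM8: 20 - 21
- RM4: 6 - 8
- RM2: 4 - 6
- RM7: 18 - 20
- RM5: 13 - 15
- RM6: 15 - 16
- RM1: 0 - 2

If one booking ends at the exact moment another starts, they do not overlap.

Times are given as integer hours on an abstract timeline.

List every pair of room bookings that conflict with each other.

RM2 & RM3, RM3 & RM4

Check each pair: they overlap iff neither finishes before the other starts.
Sorted by start: RM1, RM2, RM3, RM4, RM5, RM6, RM7, RM8.
RM2 starts after RM1 ends; RM1 is clear from here.
RM3 starts before RM2 ends → RM2 and RM3 overlap.
RM4 starts exactly when RM2 ends (back-to-back, no overlap); RM2 is clear from here.
RM4 starts before RM3 ends → RM3 and RM4 overlap.
RM5 starts after RM3 ends; RM3 is clear from here.
RM5 starts after RM4 ends; RM4 is clear from here.
RM6 starts exactly when RM5 ends (back-to-back, no overlap); RM5 is clear from here.
RM7 starts after RM6 ends; RM6 is clear from here.
RM8 starts exactly when RM7 ends (back-to-back, no overlap).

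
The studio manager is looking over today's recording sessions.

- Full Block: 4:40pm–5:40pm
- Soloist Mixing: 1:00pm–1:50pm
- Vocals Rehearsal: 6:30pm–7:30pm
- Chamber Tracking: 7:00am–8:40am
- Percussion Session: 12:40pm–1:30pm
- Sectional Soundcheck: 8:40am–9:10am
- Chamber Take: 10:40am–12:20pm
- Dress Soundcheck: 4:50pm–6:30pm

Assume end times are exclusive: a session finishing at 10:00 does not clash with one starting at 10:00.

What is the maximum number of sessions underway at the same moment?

2

Walk through starts and ends in time order (an end at T is processed before a start at T):
7:00am start Chamber Tracking → 1
8:40am end Chamber Tracking → 0
8:40am start Sectional Soundcheck → 1
9:10am end Sectional Soundcheck → 0
10:40am start Chamber Take → 1
12:20pm end Chamber Take → 0
12:40pm start Percussion Session → 1
1:00pm start Soloist Mixing → 2
1:30pm end Percussion Session → 1
1:50pm end Soloist Mixing → 0
4:40pm start Full Block → 1
4:50pm start Dress Soundcheck → 2
5:40pm end Full Block → 1
6:30pm end Dress Soundcheck → 0
6:30pm start Vocals Rehearsal → 1
7:30pm end Vocals Rehearsal → 0
Peak is 2, at 1:00pm (Percussion Session, Soloist Mixing).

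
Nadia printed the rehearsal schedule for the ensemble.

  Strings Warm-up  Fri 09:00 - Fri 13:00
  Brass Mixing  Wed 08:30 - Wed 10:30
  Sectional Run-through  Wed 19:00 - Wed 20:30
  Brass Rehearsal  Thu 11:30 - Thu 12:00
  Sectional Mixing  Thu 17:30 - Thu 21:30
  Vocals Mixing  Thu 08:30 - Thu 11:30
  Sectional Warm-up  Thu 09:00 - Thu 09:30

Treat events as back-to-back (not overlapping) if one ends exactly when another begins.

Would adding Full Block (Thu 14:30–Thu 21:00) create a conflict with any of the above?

Brass Mixing: ends Wed 10:30 at or before Full Block starts Thu 14:30 → clear.
Sectional Run-through: ends Wed 20:30 at or before Full Block starts Thu 14:30 → clear.
Vocals Mixing: ends Thu 11:30 at or before Full Block starts Thu 14:30 → clear.
Sectional Warm-up: ends Thu 09:30 at or before Full Block starts Thu 14:30 → clear.
Brass Rehearsal: ends Thu 12:00 at or before Full Block starts Thu 14:30 → clear.
Sectional Mixing: starts Thu 17:30 before Full Block ends Thu 21:00, and ends Thu 21:30 after Full Block starts Thu 14:30 → overlap.
Strings Warm-up: starts Fri 09:00 at or after Full Block ends Thu 21:00 → clear.
Full Block overlaps Sectional Mixing.

Yes — it overlaps Sectional Mixing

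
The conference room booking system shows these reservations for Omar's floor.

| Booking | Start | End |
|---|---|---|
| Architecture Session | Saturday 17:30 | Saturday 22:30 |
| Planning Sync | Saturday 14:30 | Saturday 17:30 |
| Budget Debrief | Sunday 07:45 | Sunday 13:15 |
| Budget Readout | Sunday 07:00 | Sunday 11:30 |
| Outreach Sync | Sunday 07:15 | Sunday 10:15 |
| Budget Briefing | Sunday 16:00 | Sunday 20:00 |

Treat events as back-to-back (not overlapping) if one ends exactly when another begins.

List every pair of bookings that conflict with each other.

Budget Debrief & Budget Readout, Budget Debrief & Outreach Sync, Budget Readout & Outreach Sync

Two intervals overlap when each starts before the other ends.
Sorted by start: Planning Sync, Architecture Session, Budget Readout, Outreach Sync, Budget Debrief, Budget Briefing.
Architecture Session starts exactly when Planning Sync ends (back-to-back, no overlap) — done with Planning Sync.
Budget Readout starts after Architecture Session ends — done with Architecture Session.
Outreach Sync starts before Budget Readout ends → Budget Readout and Outreach Sync overlap.
Budget Debrief starts before Budget Readout ends → Budget Readout and Budget Debrief overlap.
Budget Briefing starts after Budget Readout ends.
Budget Debrief starts before Outreach Sync ends → Outreach Sync and Budget Debrief overlap.
Budget Briefing starts after Outreach Sync ends.
Budget Briefing starts after Budget Debrief ends.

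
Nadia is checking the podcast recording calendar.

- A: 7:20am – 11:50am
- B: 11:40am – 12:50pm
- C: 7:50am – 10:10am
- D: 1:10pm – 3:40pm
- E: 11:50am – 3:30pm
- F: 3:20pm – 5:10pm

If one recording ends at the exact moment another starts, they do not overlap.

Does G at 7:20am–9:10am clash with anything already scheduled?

Yes — it overlaps A, C

A: starts 7:20am before G ends 9:10am, and ends 11:50am after G starts 7:20am → overlap.
C: starts 7:50am before G ends 9:10am, and ends 10:10am after G starts 7:20am → overlap.
B: starts 11:40am at or after G ends 9:10am → clear.
E: starts 11:50am at or after G ends 9:10am → clear.
D: starts 1:10pm at or after G ends 9:10am → clear.
F: starts 3:20pm at or after G ends 9:10am → clear.
G overlaps A, C.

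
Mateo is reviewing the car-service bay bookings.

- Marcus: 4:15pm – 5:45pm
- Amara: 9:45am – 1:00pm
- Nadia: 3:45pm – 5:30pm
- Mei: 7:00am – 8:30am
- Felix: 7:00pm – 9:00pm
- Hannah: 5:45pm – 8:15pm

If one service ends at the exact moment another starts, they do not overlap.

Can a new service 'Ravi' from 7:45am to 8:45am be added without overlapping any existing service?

No — it overlaps Mei

Mei: starts 7:00am before Ravi ends 8:45am, and ends 8:30am after Ravi starts 7:45am → overlap.
Amara: starts 9:45am at or after Ravi ends 8:45am → clear.
Nadia: starts 3:45pm at or after Ravi ends 8:45am → clear.
Marcus: starts 4:15pm at or after Ravi ends 8:45am → clear.
Hannah: starts 5:45pm at or after Ravi ends 8:45am → clear.
Felix: starts 7:00pm at or after Ravi ends 8:45am → clear.
Ravi overlaps Mei.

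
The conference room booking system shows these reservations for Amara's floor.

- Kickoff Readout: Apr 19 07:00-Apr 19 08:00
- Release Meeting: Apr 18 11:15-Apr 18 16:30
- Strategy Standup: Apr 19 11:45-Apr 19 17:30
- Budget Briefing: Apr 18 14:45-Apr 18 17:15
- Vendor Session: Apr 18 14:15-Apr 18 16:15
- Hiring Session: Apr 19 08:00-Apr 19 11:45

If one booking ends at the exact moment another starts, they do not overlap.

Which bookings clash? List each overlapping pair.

Budget Briefing & Release Meeting, Budget Briefing & Vendor Session, Release Meeting & Vendor Session

Sorted by start: Release Meeting, Vendor Session, Budget Briefing, Kickoff Readout, Hiring Session, Strategy Standup.
Vendor Session starts before Release Meeting ends → Release Meeting and Vendor Session overlap.
Budget Briefing starts before Release Meeting ends → Release Meeting and Budget Briefing overlap.
Kickoff Readout starts after Release Meeting ends, so Release Meeting has no further overlaps.
Budget Briefing starts before Vendor Session ends → Vendor Session and Budget Briefing overlap.
Kickoff Readout starts after Vendor Session ends, so Vendor Session has no further overlaps.
Kickoff Readout starts after Budget Briefing ends, so Budget Briefing has no further overlaps.
Hiring Session starts exactly when Kickoff Readout ends (back-to-back, no overlap), so Kickoff Readout has no further overlaps.
Strategy Standup starts exactly when Hiring Session ends (back-to-back, no overlap).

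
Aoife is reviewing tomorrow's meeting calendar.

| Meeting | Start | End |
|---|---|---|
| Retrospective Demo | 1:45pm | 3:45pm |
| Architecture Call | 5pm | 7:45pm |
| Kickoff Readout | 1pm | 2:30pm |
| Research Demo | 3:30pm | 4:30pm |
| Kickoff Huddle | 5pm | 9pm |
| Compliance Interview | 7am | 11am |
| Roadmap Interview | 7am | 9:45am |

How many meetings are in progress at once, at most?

2

Sweep the timeline, counting +1 at each start and −1 at each end (ends before starts at a tie):
7am start Compliance Interview → 1
7am start Roadmap Interview → 2
9:45am end Roadmap Interview → 1
11am end Compliance Interview → 0
1pm start Kickoff Readout → 1
1:45pm start Retrospective Demo → 2
2:30pm end Kickoff Readout → 1
3:30pm start Research Demo → 2
3:45pm end Retrospective Demo → 1
4:30pm end Research Demo → 0
5pm start Architecture Call → 1
5pm start Kickoff Huddle → 2
7:45pm end Architecture Call → 1
9pm end Kickoff Huddle → 0
Peak is 2, at 7am (Compliance Interview, Roadmap Interview).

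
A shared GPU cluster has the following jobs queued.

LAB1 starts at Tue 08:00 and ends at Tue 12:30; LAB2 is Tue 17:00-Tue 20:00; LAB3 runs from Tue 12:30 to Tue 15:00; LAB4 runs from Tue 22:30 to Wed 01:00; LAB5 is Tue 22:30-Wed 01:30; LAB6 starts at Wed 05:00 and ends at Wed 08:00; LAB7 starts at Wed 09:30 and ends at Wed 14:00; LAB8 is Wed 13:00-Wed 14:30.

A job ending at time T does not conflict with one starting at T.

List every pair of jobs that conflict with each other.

Sorted by start: LAB1, LAB3, LAB2, LAB4, LAB5, LAB6, LAB7, LAB8.
LAB3 starts exactly when LAB1 ends (back-to-back, no overlap), so LAB1 has no further overlaps.
LAB2 starts after LAB3 ends, so LAB3 has no further overlaps.
LAB4 starts after LAB2 ends, so LAB2 has no further overlaps.
LAB5 starts before LAB4 ends → LAB4 and LAB5 overlap.
LAB6 starts after LAB4 ends, so LAB4 has no further overlaps.
LAB6 starts after LAB5 ends, so LAB5 has no further overlaps.
LAB7 starts after LAB6 ends, so LAB6 has no further overlaps.
LAB8 starts before LAB7 ends → LAB7 and LAB8 overlap.

LAB4 & LAB5, LAB7 & LAB8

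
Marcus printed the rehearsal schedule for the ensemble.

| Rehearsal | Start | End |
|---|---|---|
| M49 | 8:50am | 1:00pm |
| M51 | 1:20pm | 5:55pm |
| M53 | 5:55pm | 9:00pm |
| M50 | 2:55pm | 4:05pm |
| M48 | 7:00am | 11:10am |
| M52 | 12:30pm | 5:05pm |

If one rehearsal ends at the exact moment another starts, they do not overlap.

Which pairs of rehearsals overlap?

M48 & M49, M49 & M52, M50 & M51, M50 & M52, M51 & M52

Sorted by start: M48, M49, M52, M51, M50, M53.
M49 starts before M48 ends → M48 and M49 overlap.
M52 starts after M48 ends, so M48 has no further overlaps.
M52 starts before M49 ends → M49 and M52 overlap.
M51 starts after M49 ends, so M49 has no further overlaps.
M51 starts before M52 ends → M52 and M51 overlap.
M50 starts before M52 ends → M52 and M50 overlap.
M53 starts after M52 ends.
M50 starts before M51 ends → M51 and M50 overlap.
M53 starts exactly when M51 ends (back-to-back, no overlap).
M53 starts after M50 ends.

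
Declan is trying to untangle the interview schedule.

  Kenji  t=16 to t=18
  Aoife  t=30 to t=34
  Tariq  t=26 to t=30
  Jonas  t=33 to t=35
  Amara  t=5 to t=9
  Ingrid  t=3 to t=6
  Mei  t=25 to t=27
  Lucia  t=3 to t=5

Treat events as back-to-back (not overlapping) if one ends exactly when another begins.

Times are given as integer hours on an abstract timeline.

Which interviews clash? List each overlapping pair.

Amara & Ingrid, Aoife & Jonas, Ingrid & Lucia, Mei & Tariq

Check each pair: they overlap iff neither finishes before the other starts.
Sorted by start: Ingrid, Lucia, Amara, Kenji, Mei, Tariq, Aoife, Jonas.
Lucia starts before Ingrid ends → Ingrid and Lucia overlap.
Amara starts before Ingrid ends → Ingrid and Amara overlap.
Kenji starts after Ingrid ends; Ingrid is clear from here.
Amara starts exactly when Lucia ends (back-to-back, no overlap); Lucia is clear from here.
Kenji starts after Amara ends; Amara is clear from here.
Mei starts after Kenji ends; Kenji is clear from here.
Tariq starts before Mei ends → Mei and Tariq overlap.
Aoife starts after Mei ends; Mei is clear from here.
Aoife starts exactly when Tariq ends (back-to-back, no overlap); Tariq is clear from here.
Jonas starts before Aoife ends → Aoife and Jonas overlap.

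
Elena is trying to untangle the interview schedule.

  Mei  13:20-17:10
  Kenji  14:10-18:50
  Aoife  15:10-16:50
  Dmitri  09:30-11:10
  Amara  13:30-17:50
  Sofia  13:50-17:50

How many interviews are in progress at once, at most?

Sort all start/end points and keep a running count:
09:30 start Dmitri → 1
11:10 end Dmitri → 0
13:20 start Mei → 1
13:30 start Amara → 2
13:50 start Sofia → 3
14:10 start Kenji → 4
15:10 start Aoife → 5
16:50 end Aoife → 4
17:10 end Mei → 3
17:50 end Amara → 2
17:50 end Sofia → 1
18:50 end Kenji → 0
Peak is 5, at 15:10 (Amara, Aoife, Kenji, Mei, Sofia).

5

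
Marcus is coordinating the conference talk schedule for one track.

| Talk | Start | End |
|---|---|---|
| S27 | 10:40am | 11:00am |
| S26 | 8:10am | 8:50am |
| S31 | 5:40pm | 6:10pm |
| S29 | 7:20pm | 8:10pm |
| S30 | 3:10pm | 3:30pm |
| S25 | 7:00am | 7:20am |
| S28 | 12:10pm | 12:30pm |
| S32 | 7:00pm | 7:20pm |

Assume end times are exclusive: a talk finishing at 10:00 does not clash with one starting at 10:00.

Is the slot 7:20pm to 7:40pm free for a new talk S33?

S25: ends 7:20am at or before S33 starts 7:20pm → clear.
S26: ends 8:50am at or before S33 starts 7:20pm → clear.
S27: ends 11:00am at or before S33 starts 7:20pm → clear.
S28: ends 12:30pm at or before S33 starts 7:20pm → clear.
S30: ends 3:30pm at or before S33 starts 7:20pm → clear.
S31: ends 6:10pm at or before S33 starts 7:20pm → clear.
S32: ends 7:20pm at or before S33 starts 7:20pm → clear.
S29: starts 7:20pm before S33 ends 7:40pm, and ends 8:10pm after S33 starts 7:20pm → overlap.
S33 overlaps S29.

No — it overlaps S29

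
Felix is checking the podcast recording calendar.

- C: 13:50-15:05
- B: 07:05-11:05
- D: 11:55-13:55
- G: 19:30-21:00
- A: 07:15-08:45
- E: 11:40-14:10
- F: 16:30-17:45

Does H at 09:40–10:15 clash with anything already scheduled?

B: starts 07:05 before H ends 10:15, and ends 11:05 after H starts 09:40 → overlap.
A: ends 08:45 at or before H starts 09:40 → clear.
E: starts 11:40 at or after H ends 10:15 → clear.
D: starts 11:55 at or after H ends 10:15 → clear.
C: starts 13:50 at or after H ends 10:15 → clear.
F: starts 16:30 at or after H ends 10:15 → clear.
G: starts 19:30 at or after H ends 10:15 → clear.
H overlaps B.

Yes — it overlaps B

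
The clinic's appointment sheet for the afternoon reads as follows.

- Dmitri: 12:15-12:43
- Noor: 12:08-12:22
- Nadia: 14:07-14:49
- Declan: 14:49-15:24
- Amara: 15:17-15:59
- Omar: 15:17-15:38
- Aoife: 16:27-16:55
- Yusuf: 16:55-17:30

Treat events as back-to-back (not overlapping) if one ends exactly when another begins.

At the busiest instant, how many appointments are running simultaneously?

Sort all start/end points and keep a running count:
12:08 start Noor → 1
12:15 start Dmitri → 2
12:22 end Noor → 1
12:43 end Dmitri → 0
14:07 start Nadia → 1
14:49 end Nadia → 0
14:49 start Declan → 1
15:17 start Amara → 2
15:17 start Omar → 3
15:24 end Declan → 2
15:38 end Omar → 1
15:59 end Amara → 0
16:27 start Aoife → 1
16:55 end Aoife → 0
16:55 start Yusuf → 1
17:30 end Yusuf → 0
Peak is 3, at 15:17 (Amara, Declan, Omar).

3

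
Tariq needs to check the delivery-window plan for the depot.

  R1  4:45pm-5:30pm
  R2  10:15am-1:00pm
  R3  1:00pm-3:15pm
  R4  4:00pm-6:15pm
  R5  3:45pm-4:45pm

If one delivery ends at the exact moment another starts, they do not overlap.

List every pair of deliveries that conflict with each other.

R1 & R4, R4 & R5

Sorted by start: R2, R3, R5, R4, R1.
R3 starts exactly when R2 ends (back-to-back, no overlap), so R2 has no further overlaps.
R5 starts after R3 ends, so R3 has no further overlaps.
R4 starts before R5 ends → R5 and R4 overlap.
R1 starts exactly when R5 ends (back-to-back, no overlap).
R1 starts before R4 ends → R4 and R1 overlap.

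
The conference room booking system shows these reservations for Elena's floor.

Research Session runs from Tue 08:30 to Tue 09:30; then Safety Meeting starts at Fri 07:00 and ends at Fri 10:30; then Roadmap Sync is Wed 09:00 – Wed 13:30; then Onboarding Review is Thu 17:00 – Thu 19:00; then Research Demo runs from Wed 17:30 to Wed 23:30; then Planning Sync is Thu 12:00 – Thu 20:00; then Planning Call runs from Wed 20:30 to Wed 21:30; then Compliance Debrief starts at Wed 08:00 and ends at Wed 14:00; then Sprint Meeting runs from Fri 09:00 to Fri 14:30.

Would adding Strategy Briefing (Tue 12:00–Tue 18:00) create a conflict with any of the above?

Research Session: ends Tue 09:30 at or before Strategy Briefing starts Tue 12:00 → clear.
Compliance Debrief: starts Wed 08:00 at or after Strategy Briefing ends Tue 18:00 → clear.
Roadmap Sync: starts Wed 09:00 at or after Strategy Briefing ends Tue 18:00 → clear.
Research Demo: starts Wed 17:30 at or after Strategy Briefing ends Tue 18:00 → clear.
Planning Call: starts Wed 20:30 at or after Strategy Briefing ends Tue 18:00 → clear.
Planning Sync: starts Thu 12:00 at or after Strategy Briefing ends Tue 18:00 → clear.
Onboarding Review: starts Thu 17:00 at or after Strategy Briefing ends Tue 18:00 → clear.
Safety Meeting: starts Fri 07:00 at or after Strategy Briefing ends Tue 18:00 → clear.
Sprint Meeting: starts Fri 09:00 at or after Strategy Briefing ends Tue 18:00 → clear.

No — it doesn't clash with anything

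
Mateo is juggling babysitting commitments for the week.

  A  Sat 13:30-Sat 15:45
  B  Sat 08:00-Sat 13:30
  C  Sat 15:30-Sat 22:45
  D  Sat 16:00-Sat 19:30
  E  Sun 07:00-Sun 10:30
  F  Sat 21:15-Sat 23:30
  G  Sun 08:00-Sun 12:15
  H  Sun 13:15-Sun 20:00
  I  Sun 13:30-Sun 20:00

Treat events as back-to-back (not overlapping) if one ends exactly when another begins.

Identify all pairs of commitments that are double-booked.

Check each pair: they overlap iff neither finishes before the other starts.
Sorted by start: B, A, C, D, F, E, G, H, I.
A starts exactly when B ends (back-to-back, no overlap) — done with B.
C starts before A ends → A and C overlap.
D starts after A ends — done with A.
D starts before C ends → C and D overlap.
F starts before C ends → C and F overlap.
E starts after C ends — done with C.
F starts after D ends — done with D.
E starts after F ends — done with F.
G starts before E ends → E and G overlap.
H starts after E ends — done with E.
H starts after G ends — done with G.
I starts before H ends → H and I overlap.

A & C, C & D, C & F, E & G, H & I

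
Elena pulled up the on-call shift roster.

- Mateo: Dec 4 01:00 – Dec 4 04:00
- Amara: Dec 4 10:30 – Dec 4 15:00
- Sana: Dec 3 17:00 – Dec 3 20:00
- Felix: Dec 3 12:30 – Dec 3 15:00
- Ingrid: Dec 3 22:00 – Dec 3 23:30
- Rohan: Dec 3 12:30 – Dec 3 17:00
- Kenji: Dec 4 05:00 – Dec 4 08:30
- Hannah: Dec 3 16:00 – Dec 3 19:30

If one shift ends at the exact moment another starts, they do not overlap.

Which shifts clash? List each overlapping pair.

Felix & Rohan, Hannah & Rohan, Hannah & Sana

Sorted by start: Rohan, Felix, Hannah, Sana, Ingrid, Mateo, Kenji, Amara.
Felix starts before Rohan ends → Rohan and Felix overlap.
Hannah starts before Rohan ends → Rohan and Hannah overlap.
Sana starts exactly when Rohan ends (back-to-back, no overlap) — done with Rohan.
Hannah starts after Felix ends — done with Felix.
Sana starts before Hannah ends → Hannah and Sana overlap.
Ingrid starts after Hannah ends — done with Hannah.
Ingrid starts after Sana ends — done with Sana.
Mateo starts after Ingrid ends — done with Ingrid.
Kenji starts after Mateo ends — done with Mateo.
Amara starts after Kenji ends.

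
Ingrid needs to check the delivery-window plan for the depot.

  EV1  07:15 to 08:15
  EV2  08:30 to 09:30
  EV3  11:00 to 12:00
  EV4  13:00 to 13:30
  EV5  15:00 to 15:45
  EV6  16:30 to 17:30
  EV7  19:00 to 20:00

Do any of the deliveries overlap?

No

Sorted by start: EV1, EV2, EV3, EV4, EV5, EV6, EV7.
EV2 starts after EV1 ends; EV1 is clear from here.
EV3 starts after EV2 ends; EV2 is clear from here.
EV4 starts after EV3 ends; EV3 is clear from here.
EV5 starts after EV4 ends; EV4 is clear from here.
EV6 starts after EV5 ends; EV5 is clear from here.
EV7 starts after EV6 ends.
Every pair is clear; the schedule has no overlaps.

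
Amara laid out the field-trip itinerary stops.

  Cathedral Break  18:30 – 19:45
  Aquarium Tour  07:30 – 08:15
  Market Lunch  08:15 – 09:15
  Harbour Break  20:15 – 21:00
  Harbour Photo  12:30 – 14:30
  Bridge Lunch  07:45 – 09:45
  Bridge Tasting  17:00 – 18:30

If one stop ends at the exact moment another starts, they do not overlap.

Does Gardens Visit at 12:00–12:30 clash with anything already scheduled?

Aquarium Tour: ends 08:15 at or before Gardens Visit starts 12:00 → clear.
Bridge Lunch: ends 09:45 at or before Gardens Visit starts 12:00 → clear.
Market Lunch: ends 09:15 at or before Gardens Visit starts 12:00 → clear.
Harbour Photo: starts 12:30 at or after Gardens Visit ends 12:30 → clear.
Bridge Tasting: starts 17:00 at or after Gardens Visit ends 12:30 → clear.
Cathedral Break: starts 18:30 at or after Gardens Visit ends 12:30 → clear.
Harbour Break: starts 20:15 at or after Gardens Visit ends 12:30 → clear.

No — it doesn't clash with anything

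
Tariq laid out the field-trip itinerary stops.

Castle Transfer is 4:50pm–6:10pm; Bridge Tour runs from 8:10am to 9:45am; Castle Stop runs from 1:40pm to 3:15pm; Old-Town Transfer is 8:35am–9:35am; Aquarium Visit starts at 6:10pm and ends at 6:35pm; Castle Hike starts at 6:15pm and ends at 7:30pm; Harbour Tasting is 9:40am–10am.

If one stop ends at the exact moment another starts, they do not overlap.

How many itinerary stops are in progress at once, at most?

2

Sweep the timeline, counting +1 at each start and −1 at each end (ends before starts at a tie):
8:10am start Bridge Tour → 1
8:35am start Old-Town Transfer → 2
9:35am end Old-Town Transfer → 1
9:40am start Harbour Tasting → 2
9:45am end Bridge Tour → 1
10am end Harbour Tasting → 0
1:40pm start Castle Stop → 1
3:15pm end Castle Stop → 0
4:50pm start Castle Transfer → 1
6:10pm end Castle Transfer → 0
6:10pm start Aquarium Visit → 1
6:15pm start Castle Hike → 2
6:35pm end Aquarium Visit → 1
7:30pm end Castle Hike → 0
Peak is 2, at 8:35am (Bridge Tour, Old-Town Transfer).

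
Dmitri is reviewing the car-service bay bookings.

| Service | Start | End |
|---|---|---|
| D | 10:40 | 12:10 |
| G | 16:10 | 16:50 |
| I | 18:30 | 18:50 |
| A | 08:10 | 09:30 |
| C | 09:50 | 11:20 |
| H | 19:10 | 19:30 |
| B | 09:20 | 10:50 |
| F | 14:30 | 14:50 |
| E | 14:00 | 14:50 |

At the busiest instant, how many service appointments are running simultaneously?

Walk through starts and ends in time order (an end at T is processed before a start at T):
08:10 start A → 1
09:20 start B → 2
09:30 end A → 1
09:50 start C → 2
10:40 start D → 3
10:50 end B → 2
11:20 end C → 1
12:10 end D → 0
14:00 start E → 1
14:30 start F → 2
14:50 end E → 1
14:50 end F → 0
16:10 start G → 1
16:50 end G → 0
18:30 start I → 1
18:50 end I → 0
19:10 start H → 1
19:30 end H → 0
Peak is 3, at 10:40 (B, C, D).

3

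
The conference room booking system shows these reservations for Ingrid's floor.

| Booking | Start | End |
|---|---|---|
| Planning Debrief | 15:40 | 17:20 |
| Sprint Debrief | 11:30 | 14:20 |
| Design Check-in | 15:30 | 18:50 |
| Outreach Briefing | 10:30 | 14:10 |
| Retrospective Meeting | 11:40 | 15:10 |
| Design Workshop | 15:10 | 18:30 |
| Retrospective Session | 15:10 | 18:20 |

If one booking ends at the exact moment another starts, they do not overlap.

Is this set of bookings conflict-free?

Check each pair: they overlap iff neither finishes before the other starts.
Sorted by start: Outreach Briefing, Sprint Debrief, Retrospective Meeting, Design Workshop, Retrospective Session, Design Check-in, Planning Debrief.
Sprint Debrief starts before Outreach Briefing ends → Outreach Briefing and Sprint Debrief overlap.
That's a conflict, so the schedule is not conflict-free.

No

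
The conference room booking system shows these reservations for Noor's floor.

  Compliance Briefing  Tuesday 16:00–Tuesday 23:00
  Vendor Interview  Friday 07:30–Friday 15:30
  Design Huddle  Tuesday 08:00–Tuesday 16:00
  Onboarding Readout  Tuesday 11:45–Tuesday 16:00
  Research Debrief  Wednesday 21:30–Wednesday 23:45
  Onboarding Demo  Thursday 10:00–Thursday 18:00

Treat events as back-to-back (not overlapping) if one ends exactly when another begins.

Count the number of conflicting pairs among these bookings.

1

Sorted by start: Design Huddle, Onboarding Readout, Compliance Briefing, Research Debrief, Onboarding Demo, Vendor Interview.
Onboarding Readout starts before Design Huddle ends → Design Huddle and Onboarding Readout overlap.
Compliance Briefing starts exactly when Design Huddle ends (back-to-back, no overlap) — done with Design Huddle.
Compliance Briefing starts exactly when Onboarding Readout ends (back-to-back, no overlap) — done with Onboarding Readout.
Research Debrief starts after Compliance Briefing ends — done with Compliance Briefing.
Onboarding Demo starts after Research Debrief ends — done with Research Debrief.
Vendor Interview starts after Onboarding Demo ends.
Overlapping pairs: Design Huddle & Onboarding Readout — 1 in total.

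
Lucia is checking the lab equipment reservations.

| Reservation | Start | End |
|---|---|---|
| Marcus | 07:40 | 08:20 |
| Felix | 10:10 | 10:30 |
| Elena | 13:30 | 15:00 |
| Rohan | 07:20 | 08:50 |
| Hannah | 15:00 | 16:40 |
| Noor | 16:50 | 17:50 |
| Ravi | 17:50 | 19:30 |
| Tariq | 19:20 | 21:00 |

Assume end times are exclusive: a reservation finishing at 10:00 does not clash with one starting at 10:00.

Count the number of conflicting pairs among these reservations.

Sorted by start: Rohan, Marcus, Felix, Elena, Hannah, Noor, Ravi, Tariq.
Marcus starts before Rohan ends → Rohan and Marcus overlap.
Felix starts after Rohan ends; Rohan is clear from here.
Felix starts after Marcus ends; Marcus is clear from here.
Elena starts after Felix ends; Felix is clear from here.
Hannah starts exactly when Elena ends (back-to-back, no overlap); Elena is clear from here.
Noor starts after Hannah ends; Hannah is clear from here.
Ravi starts exactly when Noor ends (back-to-back, no overlap); Noor is clear from here.
Tariq starts before Ravi ends → Ravi and Tariq overlap.
Overlapping pairs: Marcus & Rohan, Ravi & Tariq — 2 in total.

2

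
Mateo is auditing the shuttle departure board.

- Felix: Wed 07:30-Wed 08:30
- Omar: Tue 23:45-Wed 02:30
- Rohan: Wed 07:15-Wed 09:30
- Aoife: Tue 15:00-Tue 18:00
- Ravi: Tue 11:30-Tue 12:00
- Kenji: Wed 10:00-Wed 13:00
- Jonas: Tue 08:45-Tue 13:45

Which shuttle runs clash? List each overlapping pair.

Felix & Rohan, Jonas & Ravi

Check each pair: they overlap iff neither finishes before the other starts.
Sorted by start: Jonas, Ravi, Aoife, Omar, Rohan, Felix, Kenji.
Ravi starts before Jonas ends → Jonas and Ravi overlap.
Aoife starts after Jonas ends, so Jonas has no further overlaps.
Aoife starts after Ravi ends, so Ravi has no further overlaps.
Omar starts after Aoife ends, so Aoife has no further overlaps.
Rohan starts after Omar ends, so Omar has no further overlaps.
Felix starts before Rohan ends → Rohan and Felix overlap.
Kenji starts after Rohan ends.
Kenji starts after Felix ends.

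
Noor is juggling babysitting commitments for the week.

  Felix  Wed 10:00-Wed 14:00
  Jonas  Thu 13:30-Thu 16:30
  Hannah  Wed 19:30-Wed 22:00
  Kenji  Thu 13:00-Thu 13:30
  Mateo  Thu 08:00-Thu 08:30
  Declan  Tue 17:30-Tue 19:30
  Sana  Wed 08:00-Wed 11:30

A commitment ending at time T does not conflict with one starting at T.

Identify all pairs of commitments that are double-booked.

Check each pair: they overlap iff neither finishes before the other starts.
Sorted by start: Declan, Sana, Felix, Hannah, Mateo, Kenji, Jonas.
Sana starts after Declan ends — done with Declan.
Felix starts before Sana ends → Sana and Felix overlap.
Hannah starts after Sana ends — done with Sana.
Hannah starts after Felix ends — done with Felix.
Mateo starts after Hannah ends — done with Hannah.
Kenji starts after Mateo ends — done with Mateo.
Jonas starts exactly when Kenji ends (back-to-back, no overlap).

Felix & Sana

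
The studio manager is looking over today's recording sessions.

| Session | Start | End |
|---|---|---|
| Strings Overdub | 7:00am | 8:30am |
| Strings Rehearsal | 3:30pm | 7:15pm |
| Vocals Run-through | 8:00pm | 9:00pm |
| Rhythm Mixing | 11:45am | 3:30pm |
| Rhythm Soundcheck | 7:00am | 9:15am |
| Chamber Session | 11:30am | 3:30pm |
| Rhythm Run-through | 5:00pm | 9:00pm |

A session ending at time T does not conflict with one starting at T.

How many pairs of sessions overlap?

4

Check each pair: they overlap iff neither finishes before the other starts.
Sorted by start: Strings Overdub, Rhythm Soundcheck, Chamber Session, Rhythm Mixing, Strings Rehearsal, Rhythm Run-through, Vocals Run-through.
Rhythm Soundcheck starts before Strings Overdub ends → Strings Overdub and Rhythm Soundcheck overlap.
Chamber Session starts after Strings Overdub ends — done with Strings Overdub.
Chamber Session starts after Rhythm Soundcheck ends — done with Rhythm Soundcheck.
Rhythm Mixing starts before Chamber Session ends → Chamber Session and Rhythm Mixing overlap.
Strings Rehearsal starts exactly when Chamber Session ends (back-to-back, no overlap) — done with Chamber Session.
Strings Rehearsal starts exactly when Rhythm Mixing ends (back-to-back, no overlap) — done with Rhythm Mixing.
Rhythm Run-through starts before Strings Rehearsal ends → Strings Rehearsal and Rhythm Run-through overlap.
Vocals Run-through starts after Strings Rehearsal ends.
Vocals Run-through starts before Rhythm Run-through ends → Rhythm Run-through and Vocals Run-through overlap.
Overlapping pairs: Chamber Session & Rhythm Mixing, Rhythm Run-through & Strings Rehearsal, Rhythm Run-through & Vocals Run-through, Rhythm Soundcheck & Strings Overdub — 4 in total.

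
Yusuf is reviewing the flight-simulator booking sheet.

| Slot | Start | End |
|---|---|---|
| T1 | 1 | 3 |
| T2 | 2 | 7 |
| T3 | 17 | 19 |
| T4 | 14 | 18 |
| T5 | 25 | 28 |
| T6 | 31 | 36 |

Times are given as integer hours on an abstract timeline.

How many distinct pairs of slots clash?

2

Sorted by start: T1, T2, T4, T3, T5, T6.
T2 starts before T1 ends → T1 and T2 overlap.
T4 starts after T1 ends, so T1 has no further overlaps.
T4 starts after T2 ends, so T2 has no further overlaps.
T3 starts before T4 ends → T4 and T3 overlap.
T5 starts after T4 ends, so T4 has no further overlaps.
T5 starts after T3 ends, so T3 has no further overlaps.
T6 starts after T5 ends.
Overlapping pairs: T1 & T2, T3 & T4 — 2 in total.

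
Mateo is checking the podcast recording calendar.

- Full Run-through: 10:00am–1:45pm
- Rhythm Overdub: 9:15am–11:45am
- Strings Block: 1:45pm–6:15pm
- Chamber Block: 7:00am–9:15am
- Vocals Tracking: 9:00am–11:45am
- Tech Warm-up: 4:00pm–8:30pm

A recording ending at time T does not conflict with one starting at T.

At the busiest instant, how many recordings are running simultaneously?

Walk through starts and ends in time order (an end at T is processed before a start at T):
7:00am start Chamber Block → 1
9:00am start Vocals Tracking → 2
9:15am end Chamber Block → 1
9:15am start Rhythm Overdub → 2
10:00am start Full Run-through → 3
11:45am end Rhythm Overdub → 2
11:45am end Vocals Tracking → 1
1:45pm end Full Run-through → 0
1:45pm start Strings Block → 1
4:00pm start Tech Warm-up → 2
6:15pm end Strings Block → 1
8:30pm end Tech Warm-up → 0
Peak is 3, at 10:00am (Full Run-through, Rhythm Overdub, Vocals Tracking).

3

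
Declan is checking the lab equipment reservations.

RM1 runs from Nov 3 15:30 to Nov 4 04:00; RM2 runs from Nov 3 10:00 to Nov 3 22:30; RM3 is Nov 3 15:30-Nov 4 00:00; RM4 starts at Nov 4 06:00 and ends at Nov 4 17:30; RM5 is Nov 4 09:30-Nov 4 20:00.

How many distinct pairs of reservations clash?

Sorted by start: RM2, RM1, RM3, RM4, RM5.
RM1 starts before RM2 ends → RM2 and RM1 overlap.
RM3 starts before RM2 ends → RM2 and RM3 overlap.
RM4 starts after RM2 ends; RM2 is clear from here.
RM3 starts before RM1 ends → RM1 and RM3 overlap.
RM4 starts after RM1 ends; RM1 is clear from here.
RM4 starts after RM3 ends; RM3 is clear from here.
RM5 starts before RM4 ends → RM4 and RM5 overlap.
Overlapping pairs: RM1 & RM2, RM1 & RM3, RM2 & RM3, RM4 & RM5 — 4 in total.

4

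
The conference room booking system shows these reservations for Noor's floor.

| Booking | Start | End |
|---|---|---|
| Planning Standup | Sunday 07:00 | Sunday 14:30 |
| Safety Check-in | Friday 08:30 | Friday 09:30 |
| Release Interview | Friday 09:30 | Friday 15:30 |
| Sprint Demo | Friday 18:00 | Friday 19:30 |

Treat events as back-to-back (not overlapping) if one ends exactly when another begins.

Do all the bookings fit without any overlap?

Yes

Two intervals overlap when each starts before the other ends.
Sorted by start: Safety Check-in, Release Interview, Sprint Demo, Planning Standup.
Release Interview starts exactly when Safety Check-in ends (back-to-back, no overlap); Safety Check-in is clear from here.
Sprint Demo starts after Release Interview ends; Release Interview is clear from here.
Planning Standup starts after Sprint Demo ends.
Every pair is clear; the schedule has no overlaps.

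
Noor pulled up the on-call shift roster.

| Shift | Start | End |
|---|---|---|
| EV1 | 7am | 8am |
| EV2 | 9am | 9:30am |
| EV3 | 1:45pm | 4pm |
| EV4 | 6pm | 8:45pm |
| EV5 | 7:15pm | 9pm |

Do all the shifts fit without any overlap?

No

Sorted by start: EV1, EV2, EV3, EV4, EV5.
EV2 starts after EV1 ends, so nothing later overlaps EV1 either.
EV3 starts after EV2 ends, so nothing later overlaps EV2 either.
EV4 starts after EV3 ends, so nothing later overlaps EV3 either.
EV5 starts before EV4 ends → EV4 and EV5 overlap.
That's a conflict, so the schedule is not conflict-free.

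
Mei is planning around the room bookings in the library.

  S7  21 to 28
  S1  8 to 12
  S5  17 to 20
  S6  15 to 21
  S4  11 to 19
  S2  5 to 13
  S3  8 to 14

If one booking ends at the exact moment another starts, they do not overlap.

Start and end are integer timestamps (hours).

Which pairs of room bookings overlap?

S1 & S2, S1 & S3, S1 & S4, S2 & S3, S2 & S4, S3 & S4, S4 & S5, S4 & S6, S5 & S6

Sorted by start: S2, S1, S3, S4, S6, S5, S7.
S1 starts before S2 ends → S2 and S1 overlap.
S3 starts before S2 ends → S2 and S3 overlap.
S4 starts before S2 ends → S2 and S4 overlap.
S6 starts after S2 ends; S2 is clear from here.
S3 starts before S1 ends → S1 and S3 overlap.
S4 starts before S1 ends → S1 and S4 overlap.
S6 starts after S1 ends; S1 is clear from here.
S4 starts before S3 ends → S3 and S4 overlap.
S6 starts after S3 ends; S3 is clear from here.
S6 starts before S4 ends → S4 and S6 overlap.
S5 starts before S4 ends → S4 and S5 overlap.
S7 starts after S4 ends.
S5 starts before S6 ends → S6 and S5 overlap.
S7 starts exactly when S6 ends (back-to-back, no overlap).
S7 starts after S5 ends.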